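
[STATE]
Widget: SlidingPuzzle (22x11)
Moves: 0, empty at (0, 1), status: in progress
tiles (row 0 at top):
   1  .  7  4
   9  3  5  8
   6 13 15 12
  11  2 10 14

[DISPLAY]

┌────┬────┬────┬────┐ 
│  1 │    │  7 │  4 │ 
├────┼────┼────┼────┤ 
│  9 │  3 │  5 │  8 │ 
├────┼────┼────┼────┤ 
│  6 │ 13 │ 15 │ 12 │ 
├────┼────┼────┼────┤ 
│ 11 │  2 │ 10 │ 14 │ 
└────┴────┴────┴────┘ 
Moves: 0              
                      


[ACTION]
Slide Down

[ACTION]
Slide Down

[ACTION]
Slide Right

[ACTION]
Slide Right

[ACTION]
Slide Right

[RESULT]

┌────┬────┬────┬────┐ 
│    │  1 │  7 │  4 │ 
├────┼────┼────┼────┤ 
│  9 │  3 │  5 │  8 │ 
├────┼────┼────┼────┤ 
│  6 │ 13 │ 15 │ 12 │ 
├────┼────┼────┼────┤ 
│ 11 │  2 │ 10 │ 14 │ 
└────┴────┴────┴────┘ 
Moves: 1              
                      


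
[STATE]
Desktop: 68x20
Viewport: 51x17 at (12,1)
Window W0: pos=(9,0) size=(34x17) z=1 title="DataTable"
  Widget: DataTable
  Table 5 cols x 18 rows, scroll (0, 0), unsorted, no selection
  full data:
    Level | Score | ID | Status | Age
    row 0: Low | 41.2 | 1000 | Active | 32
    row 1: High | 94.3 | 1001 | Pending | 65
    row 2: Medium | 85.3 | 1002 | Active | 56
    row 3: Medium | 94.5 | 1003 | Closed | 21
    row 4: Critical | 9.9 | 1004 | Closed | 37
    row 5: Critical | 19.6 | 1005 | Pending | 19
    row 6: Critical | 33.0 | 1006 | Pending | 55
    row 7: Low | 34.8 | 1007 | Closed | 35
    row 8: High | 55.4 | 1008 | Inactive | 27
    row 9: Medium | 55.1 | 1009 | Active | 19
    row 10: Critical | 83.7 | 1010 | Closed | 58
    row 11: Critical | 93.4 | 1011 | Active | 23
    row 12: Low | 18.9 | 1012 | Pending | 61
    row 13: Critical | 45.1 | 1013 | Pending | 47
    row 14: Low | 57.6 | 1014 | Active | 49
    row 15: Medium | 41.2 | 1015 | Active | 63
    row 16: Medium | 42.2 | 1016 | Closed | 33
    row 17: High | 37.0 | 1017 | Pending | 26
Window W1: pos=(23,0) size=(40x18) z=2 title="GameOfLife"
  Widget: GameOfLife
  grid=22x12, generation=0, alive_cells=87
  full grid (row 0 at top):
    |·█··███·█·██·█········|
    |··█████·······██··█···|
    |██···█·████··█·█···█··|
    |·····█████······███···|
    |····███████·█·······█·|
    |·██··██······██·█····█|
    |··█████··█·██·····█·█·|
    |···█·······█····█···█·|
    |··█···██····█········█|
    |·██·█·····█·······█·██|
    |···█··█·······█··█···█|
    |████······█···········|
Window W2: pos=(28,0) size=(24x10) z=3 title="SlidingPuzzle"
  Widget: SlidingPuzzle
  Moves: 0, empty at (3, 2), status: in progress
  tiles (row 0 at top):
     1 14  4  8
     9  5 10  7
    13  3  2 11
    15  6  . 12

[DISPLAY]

ataTable   ┃ Gam┃ SlidingPuzzle        ┃          ┃
───────────┠────┠──────────────────────┨──────────┨
vel   │Scor┃Gen:┃┌────┬────┬────┬────┐ ┃          ┃
──────┼────┃·█··┃│  1 │ 14 │  4 │  8 │ ┃          ┃
w     │41.2┃··██┃├────┼────┼────┼────┤ ┃          ┃
gh    │94.3┃██··┃│  9 │  5 │ 10 │  7 │ ┃          ┃
dium  │85.3┃····┃├────┼────┼────┼────┤ ┃          ┃
dium  │94.5┃····┃│ 13 │  3 │  2 │ 11 │ ┃          ┃
itical│9.9 ┃·██·┗━━━━━━━━━━━━━━━━━━━━━━┛          ┃
itical│19.6┃··█████··█·██·····█·█·                ┃
itical│33.0┃···█·······█····█···█·                ┃
w     │34.8┃··█···██····█········█                ┃
gh    │55.4┃·██·█·····█·······█·██                ┃
dium  │55.1┃···█··█·······█··█···█                ┃
itical│83.7┃████······█···········                ┃
━━━━━━━━━━━┃                                      ┃
           ┗━━━━━━━━━━━━━━━━━━━━━━━━━━━━━━━━━━━━━━┛


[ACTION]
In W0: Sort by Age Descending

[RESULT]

ataTable   ┃ Gam┃ SlidingPuzzle        ┃          ┃
───────────┠────┠──────────────────────┨──────────┨
vel   │Scor┃Gen:┃┌────┬────┬────┬────┐ ┃          ┃
──────┼────┃·█··┃│  1 │ 14 │  4 │  8 │ ┃          ┃
gh    │94.3┃··██┃├────┼────┼────┼────┤ ┃          ┃
dium  │41.2┃██··┃│  9 │  5 │ 10 │  7 │ ┃          ┃
w     │18.9┃····┃├────┼────┼────┼────┤ ┃          ┃
itical│83.7┃····┃│ 13 │  3 │  2 │ 11 │ ┃          ┃
dium  │85.3┃·██·┗━━━━━━━━━━━━━━━━━━━━━━┛          ┃
itical│33.0┃··█████··█·██·····█·█·                ┃
w     │57.6┃···█·······█····█···█·                ┃
itical│45.1┃··█···██····█········█                ┃
itical│9.9 ┃·██·█·····█·······█·██                ┃
w     │34.8┃···█··█·······█··█···█                ┃
dium  │42.2┃████······█···········                ┃
━━━━━━━━━━━┃                                      ┃
           ┗━━━━━━━━━━━━━━━━━━━━━━━━━━━━━━━━━━━━━━┛


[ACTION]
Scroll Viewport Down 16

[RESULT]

vel   │Scor┃Gen:┃┌────┬────┬────┬────┐ ┃          ┃
──────┼────┃·█··┃│  1 │ 14 │  4 │  8 │ ┃          ┃
gh    │94.3┃··██┃├────┼────┼────┼────┤ ┃          ┃
dium  │41.2┃██··┃│  9 │  5 │ 10 │  7 │ ┃          ┃
w     │18.9┃····┃├────┼────┼────┼────┤ ┃          ┃
itical│83.7┃····┃│ 13 │  3 │  2 │ 11 │ ┃          ┃
dium  │85.3┃·██·┗━━━━━━━━━━━━━━━━━━━━━━┛          ┃
itical│33.0┃··█████··█·██·····█·█·                ┃
w     │57.6┃···█·······█····█···█·                ┃
itical│45.1┃··█···██····█········█                ┃
itical│9.9 ┃·██·█·····█·······█·██                ┃
w     │34.8┃···█··█·······█··█···█                ┃
dium  │42.2┃████······█···········                ┃
━━━━━━━━━━━┃                                      ┃
           ┗━━━━━━━━━━━━━━━━━━━━━━━━━━━━━━━━━━━━━━┛
                                                   
                                                   


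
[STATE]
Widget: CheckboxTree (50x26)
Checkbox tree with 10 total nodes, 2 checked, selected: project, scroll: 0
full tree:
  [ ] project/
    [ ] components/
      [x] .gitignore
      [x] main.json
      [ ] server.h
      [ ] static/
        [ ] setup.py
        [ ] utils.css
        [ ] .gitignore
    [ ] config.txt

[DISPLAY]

>[-] project/                                     
   [-] components/                                
     [x] .gitignore                               
     [x] main.json                                
     [ ] server.h                                 
     [ ] static/                                  
       [ ] setup.py                               
       [ ] utils.css                              
       [ ] .gitignore                             
   [ ] config.txt                                 
                                                  
                                                  
                                                  
                                                  
                                                  
                                                  
                                                  
                                                  
                                                  
                                                  
                                                  
                                                  
                                                  
                                                  
                                                  
                                                  


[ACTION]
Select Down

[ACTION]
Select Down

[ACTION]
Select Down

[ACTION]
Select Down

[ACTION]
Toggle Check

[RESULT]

 [-] project/                                     
   [-] components/                                
     [x] .gitignore                               
     [x] main.json                                
>    [x] server.h                                 
     [ ] static/                                  
       [ ] setup.py                               
       [ ] utils.css                              
       [ ] .gitignore                             
   [ ] config.txt                                 
                                                  
                                                  
                                                  
                                                  
                                                  
                                                  
                                                  
                                                  
                                                  
                                                  
                                                  
                                                  
                                                  
                                                  
                                                  
                                                  


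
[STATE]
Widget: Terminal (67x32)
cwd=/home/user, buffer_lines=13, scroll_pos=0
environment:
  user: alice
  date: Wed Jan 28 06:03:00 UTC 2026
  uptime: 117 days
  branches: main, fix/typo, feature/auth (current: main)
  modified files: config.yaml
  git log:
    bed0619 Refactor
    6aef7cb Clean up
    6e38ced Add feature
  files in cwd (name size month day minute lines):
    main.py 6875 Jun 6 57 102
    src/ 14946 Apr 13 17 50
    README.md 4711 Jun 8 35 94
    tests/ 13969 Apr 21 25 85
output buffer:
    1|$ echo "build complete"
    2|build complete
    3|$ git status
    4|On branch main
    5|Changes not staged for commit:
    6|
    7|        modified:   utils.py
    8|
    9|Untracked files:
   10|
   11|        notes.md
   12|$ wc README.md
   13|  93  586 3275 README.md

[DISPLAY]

$ echo "build complete"                                            
build complete                                                     
$ git status                                                       
On branch main                                                     
Changes not staged for commit:                                     
                                                                   
        modified:   utils.py                                       
                                                                   
Untracked files:                                                   
                                                                   
        notes.md                                                   
$ wc README.md                                                     
  93  586 3275 README.md                                           
$ █                                                                
                                                                   
                                                                   
                                                                   
                                                                   
                                                                   
                                                                   
                                                                   
                                                                   
                                                                   
                                                                   
                                                                   
                                                                   
                                                                   
                                                                   
                                                                   
                                                                   
                                                                   
                                                                   


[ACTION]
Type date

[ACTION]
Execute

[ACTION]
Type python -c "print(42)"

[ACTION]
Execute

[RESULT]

$ echo "build complete"                                            
build complete                                                     
$ git status                                                       
On branch main                                                     
Changes not staged for commit:                                     
                                                                   
        modified:   utils.py                                       
                                                                   
Untracked files:                                                   
                                                                   
        notes.md                                                   
$ wc README.md                                                     
  93  586 3275 README.md                                           
$ date                                                             
Wed Jan 28 06:03:00 UTC 2026                                       
$ python -c "print(42)"                                            
42                                                                 
$ █                                                                
                                                                   
                                                                   
                                                                   
                                                                   
                                                                   
                                                                   
                                                                   
                                                                   
                                                                   
                                                                   
                                                                   
                                                                   
                                                                   
                                                                   


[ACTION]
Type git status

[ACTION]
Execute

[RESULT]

$ echo "build complete"                                            
build complete                                                     
$ git status                                                       
On branch main                                                     
Changes not staged for commit:                                     
                                                                   
        modified:   utils.py                                       
                                                                   
Untracked files:                                                   
                                                                   
        notes.md                                                   
$ wc README.md                                                     
  93  586 3275 README.md                                           
$ date                                                             
Wed Jan 28 06:03:00 UTC 2026                                       
$ python -c "print(42)"                                            
42                                                                 
$ git status                                                       
On branch main                                                     
Changes not staged for commit:                                     
                                                                   
        modified:   config.yaml                                    
$ █                                                                
                                                                   
                                                                   
                                                                   
                                                                   
                                                                   
                                                                   
                                                                   
                                                                   
                                                                   


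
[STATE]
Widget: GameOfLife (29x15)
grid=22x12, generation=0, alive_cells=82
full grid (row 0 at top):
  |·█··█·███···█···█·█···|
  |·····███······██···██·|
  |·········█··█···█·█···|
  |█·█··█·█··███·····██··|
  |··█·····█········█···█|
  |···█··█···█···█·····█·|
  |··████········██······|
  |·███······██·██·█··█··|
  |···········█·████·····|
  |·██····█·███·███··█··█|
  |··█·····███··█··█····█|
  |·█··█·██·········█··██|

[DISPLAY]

Gen: 0                       
·█··█·███···█···█·█···       
·····███······██···██·       
·········█··█···█·█···       
█·█··█·█··███·····██··       
··█·····█········█···█       
···█··█···█···█·····█·       
··████········██······       
·███······██·██·█··█··       
···········█·████·····       
·██····█·███·███··█··█       
··█·····███··█··█····█       
·█··█·██·········█··██       
                             
                             


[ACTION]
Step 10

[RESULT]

Gen: 10                      
·······██·············       
······█··█············       
······█····█·███······       
·█·····█··██·███······       
··█······█·█·██·█·····       
··██····███··███··█···       
··█·····██····███··█··       
█·██····█··█······█···       
█···········█·········       
█·██·····█···█········       
█···█·····█··█········       
·███········█·········       
                             
                             


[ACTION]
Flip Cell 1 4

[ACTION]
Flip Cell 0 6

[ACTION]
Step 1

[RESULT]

Gen: 11                      
·····████·············       
······█·█·····█·······       
·····███···█·█·█······       
···········█····█·····       
·███·······█····█·····       
·███········█····█····       
·······█·····█··████··       
··██····██·····█······       
█···········█·········       
█··█········██········       
█···█·······██········       
·███··················       
                             
                             


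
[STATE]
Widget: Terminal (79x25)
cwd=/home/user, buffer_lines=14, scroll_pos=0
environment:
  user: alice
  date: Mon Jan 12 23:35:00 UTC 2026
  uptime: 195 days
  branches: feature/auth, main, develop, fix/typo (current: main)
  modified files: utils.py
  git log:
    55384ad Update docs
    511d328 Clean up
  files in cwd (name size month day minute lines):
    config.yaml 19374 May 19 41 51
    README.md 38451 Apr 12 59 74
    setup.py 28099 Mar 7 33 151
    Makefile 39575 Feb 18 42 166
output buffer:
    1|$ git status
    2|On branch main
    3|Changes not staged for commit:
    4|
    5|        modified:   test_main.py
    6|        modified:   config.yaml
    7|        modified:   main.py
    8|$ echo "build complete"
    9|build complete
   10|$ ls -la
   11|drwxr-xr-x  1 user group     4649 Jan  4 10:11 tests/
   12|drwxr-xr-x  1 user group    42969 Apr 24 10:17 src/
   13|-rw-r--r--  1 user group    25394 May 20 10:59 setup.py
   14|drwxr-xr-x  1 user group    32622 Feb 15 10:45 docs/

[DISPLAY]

$ git status                                                                   
On branch main                                                                 
Changes not staged for commit:                                                 
                                                                               
        modified:   test_main.py                                               
        modified:   config.yaml                                                
        modified:   main.py                                                    
$ echo "build complete"                                                        
build complete                                                                 
$ ls -la                                                                       
drwxr-xr-x  1 user group     4649 Jan  4 10:11 tests/                          
drwxr-xr-x  1 user group    42969 Apr 24 10:17 src/                            
-rw-r--r--  1 user group    25394 May 20 10:59 setup.py                        
drwxr-xr-x  1 user group    32622 Feb 15 10:45 docs/                           
$ █                                                                            
                                                                               
                                                                               
                                                                               
                                                                               
                                                                               
                                                                               
                                                                               
                                                                               
                                                                               
                                                                               


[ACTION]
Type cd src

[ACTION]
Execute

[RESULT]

$ git status                                                                   
On branch main                                                                 
Changes not staged for commit:                                                 
                                                                               
        modified:   test_main.py                                               
        modified:   config.yaml                                                
        modified:   main.py                                                    
$ echo "build complete"                                                        
build complete                                                                 
$ ls -la                                                                       
drwxr-xr-x  1 user group     4649 Jan  4 10:11 tests/                          
drwxr-xr-x  1 user group    42969 Apr 24 10:17 src/                            
-rw-r--r--  1 user group    25394 May 20 10:59 setup.py                        
drwxr-xr-x  1 user group    32622 Feb 15 10:45 docs/                           
$ cd src                                                                       
                                                                               
$ █                                                                            
                                                                               
                                                                               
                                                                               
                                                                               
                                                                               
                                                                               
                                                                               
                                                                               


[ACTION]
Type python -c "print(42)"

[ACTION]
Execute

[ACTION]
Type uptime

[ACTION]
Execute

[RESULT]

$ git status                                                                   
On branch main                                                                 
Changes not staged for commit:                                                 
                                                                               
        modified:   test_main.py                                               
        modified:   config.yaml                                                
        modified:   main.py                                                    
$ echo "build complete"                                                        
build complete                                                                 
$ ls -la                                                                       
drwxr-xr-x  1 user group     4649 Jan  4 10:11 tests/                          
drwxr-xr-x  1 user group    42969 Apr 24 10:17 src/                            
-rw-r--r--  1 user group    25394 May 20 10:59 setup.py                        
drwxr-xr-x  1 user group    32622 Feb 15 10:45 docs/                           
$ cd src                                                                       
                                                                               
$ python -c "print(42)"                                                        
42                                                                             
$ uptime                                                                       
 10:00  up 195 days                                                            
$ █                                                                            
                                                                               
                                                                               
                                                                               
                                                                               


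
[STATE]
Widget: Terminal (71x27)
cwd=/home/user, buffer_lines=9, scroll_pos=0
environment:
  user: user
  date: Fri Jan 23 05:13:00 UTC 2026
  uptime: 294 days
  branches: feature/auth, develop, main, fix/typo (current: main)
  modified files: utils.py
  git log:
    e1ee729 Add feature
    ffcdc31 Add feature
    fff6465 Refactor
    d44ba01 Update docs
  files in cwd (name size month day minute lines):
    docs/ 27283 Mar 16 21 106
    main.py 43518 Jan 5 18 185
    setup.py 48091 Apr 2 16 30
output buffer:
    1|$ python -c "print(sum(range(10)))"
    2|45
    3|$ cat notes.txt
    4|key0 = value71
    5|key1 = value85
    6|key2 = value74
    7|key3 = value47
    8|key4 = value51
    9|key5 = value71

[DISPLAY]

$ python -c "print(sum(range(10)))"                                    
45                                                                     
$ cat notes.txt                                                        
key0 = value71                                                         
key1 = value85                                                         
key2 = value74                                                         
key3 = value47                                                         
key4 = value51                                                         
key5 = value71                                                         
$ █                                                                    
                                                                       
                                                                       
                                                                       
                                                                       
                                                                       
                                                                       
                                                                       
                                                                       
                                                                       
                                                                       
                                                                       
                                                                       
                                                                       
                                                                       
                                                                       
                                                                       
                                                                       


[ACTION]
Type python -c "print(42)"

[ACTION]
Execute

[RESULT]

$ python -c "print(sum(range(10)))"                                    
45                                                                     
$ cat notes.txt                                                        
key0 = value71                                                         
key1 = value85                                                         
key2 = value74                                                         
key3 = value47                                                         
key4 = value51                                                         
key5 = value71                                                         
$ python -c "print(42)"                                                
42                                                                     
$ █                                                                    
                                                                       
                                                                       
                                                                       
                                                                       
                                                                       
                                                                       
                                                                       
                                                                       
                                                                       
                                                                       
                                                                       
                                                                       
                                                                       
                                                                       
                                                                       


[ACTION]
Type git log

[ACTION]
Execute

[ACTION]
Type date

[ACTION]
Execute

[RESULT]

$ python -c "print(sum(range(10)))"                                    
45                                                                     
$ cat notes.txt                                                        
key0 = value71                                                         
key1 = value85                                                         
key2 = value74                                                         
key3 = value47                                                         
key4 = value51                                                         
key5 = value71                                                         
$ python -c "print(42)"                                                
42                                                                     
$ git log                                                              
e1ee729 Add feature                                                    
ffcdc31 Add feature                                                    
fff6465 Refactor                                                       
d44ba01 Update docs                                                    
$ date                                                                 
Fri Jan 23 05:13:00 UTC 2026                                           
$ █                                                                    
                                                                       
                                                                       
                                                                       
                                                                       
                                                                       
                                                                       
                                                                       
                                                                       


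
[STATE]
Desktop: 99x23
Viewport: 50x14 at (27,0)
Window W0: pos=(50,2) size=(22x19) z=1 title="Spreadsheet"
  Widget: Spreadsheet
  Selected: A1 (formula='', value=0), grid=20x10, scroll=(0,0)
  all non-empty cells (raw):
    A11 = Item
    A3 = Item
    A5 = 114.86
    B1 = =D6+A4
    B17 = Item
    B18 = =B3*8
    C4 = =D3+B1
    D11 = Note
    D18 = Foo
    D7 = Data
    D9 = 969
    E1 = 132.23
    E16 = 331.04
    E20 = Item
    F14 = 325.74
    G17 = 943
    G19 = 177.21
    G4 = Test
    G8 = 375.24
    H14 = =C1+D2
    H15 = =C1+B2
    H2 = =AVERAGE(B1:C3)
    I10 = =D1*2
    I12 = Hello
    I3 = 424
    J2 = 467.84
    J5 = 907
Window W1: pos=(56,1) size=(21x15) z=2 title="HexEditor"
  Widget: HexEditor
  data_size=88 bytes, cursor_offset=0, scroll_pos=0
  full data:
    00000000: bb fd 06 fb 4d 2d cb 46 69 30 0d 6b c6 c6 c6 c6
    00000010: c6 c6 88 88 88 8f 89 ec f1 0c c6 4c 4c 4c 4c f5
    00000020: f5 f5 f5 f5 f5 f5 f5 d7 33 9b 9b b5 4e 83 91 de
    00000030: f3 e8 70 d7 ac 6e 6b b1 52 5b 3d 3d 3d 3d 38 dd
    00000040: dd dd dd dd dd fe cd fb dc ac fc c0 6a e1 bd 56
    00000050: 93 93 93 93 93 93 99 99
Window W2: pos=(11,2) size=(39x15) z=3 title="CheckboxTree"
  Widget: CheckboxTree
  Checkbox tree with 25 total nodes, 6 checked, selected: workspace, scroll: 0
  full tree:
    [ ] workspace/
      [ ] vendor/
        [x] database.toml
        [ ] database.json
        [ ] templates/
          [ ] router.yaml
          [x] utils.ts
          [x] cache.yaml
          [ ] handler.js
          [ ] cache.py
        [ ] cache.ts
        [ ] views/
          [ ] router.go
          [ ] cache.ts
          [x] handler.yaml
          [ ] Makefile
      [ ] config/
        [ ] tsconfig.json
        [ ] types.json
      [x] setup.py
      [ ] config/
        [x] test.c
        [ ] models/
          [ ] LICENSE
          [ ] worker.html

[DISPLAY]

                                                  
                             ┏━━━━━━━━━━━━━━━━━━━┓
━━━━━━━━━━━━━━━━━━━━━━┓┏━━━━━┃ HexEditor         ┃
                      ┃┃ Spre┠───────────────────┨
──────────────────────┨┠─────┃00000000  BB fd 06 ┃
                      ┃┃A1:  ┃00000010  c6 c6 88 ┃
                      ┃┃     ┃00000020  f5 f5 f5 ┃
se.toml               ┃┃-----┃00000030  f3 e8 70 ┃
se.json               ┃┃  1  ┃00000040  dd dd dd ┃
tes/                  ┃┃  2  ┃00000050  93 93 93 ┃
er.yaml               ┃┃  3 I┃                   ┃
s.ts                  ┃┃  4  ┃                   ┃
e.yaml                ┃┃  5  ┃                   ┃
ler.js                ┃┃  6  ┃                   ┃


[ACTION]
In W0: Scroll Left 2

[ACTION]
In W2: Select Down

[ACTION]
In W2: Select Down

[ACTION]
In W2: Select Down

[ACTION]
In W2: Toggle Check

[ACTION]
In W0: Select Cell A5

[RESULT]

                                                  
                             ┏━━━━━━━━━━━━━━━━━━━┓
━━━━━━━━━━━━━━━━━━━━━━┓┏━━━━━┃ HexEditor         ┃
                      ┃┃ Spre┠───────────────────┨
──────────────────────┨┠─────┃00000000  BB fd 06 ┃
                      ┃┃A5: 1┃00000010  c6 c6 88 ┃
                      ┃┃     ┃00000020  f5 f5 f5 ┃
se.toml               ┃┃-----┃00000030  f3 e8 70 ┃
se.json               ┃┃  1  ┃00000040  dd dd dd ┃
tes/                  ┃┃  2  ┃00000050  93 93 93 ┃
er.yaml               ┃┃  3 I┃                   ┃
s.ts                  ┃┃  4  ┃                   ┃
e.yaml                ┃┃  5 [┃                   ┃
ler.js                ┃┃  6  ┃                   ┃


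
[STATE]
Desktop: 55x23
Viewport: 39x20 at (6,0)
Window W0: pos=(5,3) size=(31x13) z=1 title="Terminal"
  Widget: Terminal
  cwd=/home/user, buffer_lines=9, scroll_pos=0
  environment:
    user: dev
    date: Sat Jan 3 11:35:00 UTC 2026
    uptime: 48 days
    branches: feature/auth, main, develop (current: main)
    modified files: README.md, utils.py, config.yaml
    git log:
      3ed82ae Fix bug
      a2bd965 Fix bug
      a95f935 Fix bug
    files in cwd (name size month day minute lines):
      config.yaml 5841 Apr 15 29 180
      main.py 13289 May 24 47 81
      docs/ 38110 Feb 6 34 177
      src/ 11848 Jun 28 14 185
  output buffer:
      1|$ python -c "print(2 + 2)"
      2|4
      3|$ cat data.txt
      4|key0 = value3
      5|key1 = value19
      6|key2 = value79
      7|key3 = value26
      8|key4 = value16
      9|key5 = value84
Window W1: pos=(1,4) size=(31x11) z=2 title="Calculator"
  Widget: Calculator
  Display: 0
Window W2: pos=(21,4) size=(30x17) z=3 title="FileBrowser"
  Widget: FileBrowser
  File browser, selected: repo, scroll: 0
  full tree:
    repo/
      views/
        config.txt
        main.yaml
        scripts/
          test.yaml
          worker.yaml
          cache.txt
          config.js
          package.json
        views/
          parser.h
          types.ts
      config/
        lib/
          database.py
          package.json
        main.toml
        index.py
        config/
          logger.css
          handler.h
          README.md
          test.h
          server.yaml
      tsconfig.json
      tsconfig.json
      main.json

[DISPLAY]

                                       
                                       
                                       
━━━━━━━━━━━━━━━━━━━━━━━━━━━━━┓         
━━━━━━━━━━━━━━━┏━━━━━━━━━━━━━━━━━━━━━━━
culator        ┃ FileBrowser           
───────────────┠───────────────────────
               ┃> [-] repo/            
┬───┬───┬───┐  ┃    [+] views/         
│ 8 │ 9 │ ÷ │  ┃    [+] config/        
┼───┼───┼───┤  ┃    tsconfig.json      
│ 5 │ 6 │ × │  ┃    tsconfig.json      
┼───┼───┼───┤  ┃    main.json          
│ 2 │ 3 │ - │  ┃                       
━━━━━━━━━━━━━━━┃                       
━━━━━━━━━━━━━━━┃                       
               ┃                       
               ┃                       
               ┃                       
               ┃                       


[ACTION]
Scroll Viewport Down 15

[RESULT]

━━━━━━━━━━━━━━━━━━━━━━━━━━━━━┓         
━━━━━━━━━━━━━━━┏━━━━━━━━━━━━━━━━━━━━━━━
culator        ┃ FileBrowser           
───────────────┠───────────────────────
               ┃> [-] repo/            
┬───┬───┬───┐  ┃    [+] views/         
│ 8 │ 9 │ ÷ │  ┃    [+] config/        
┼───┼───┼───┤  ┃    tsconfig.json      
│ 5 │ 6 │ × │  ┃    tsconfig.json      
┼───┼───┼───┤  ┃    main.json          
│ 2 │ 3 │ - │  ┃                       
━━━━━━━━━━━━━━━┃                       
━━━━━━━━━━━━━━━┃                       
               ┃                       
               ┃                       
               ┃                       
               ┃                       
               ┗━━━━━━━━━━━━━━━━━━━━━━━
                                       
                                       


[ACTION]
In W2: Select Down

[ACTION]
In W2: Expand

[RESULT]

━━━━━━━━━━━━━━━━━━━━━━━━━━━━━┓         
━━━━━━━━━━━━━━━┏━━━━━━━━━━━━━━━━━━━━━━━
culator        ┃ FileBrowser           
───────────────┠───────────────────────
               ┃  [-] repo/            
┬───┬───┬───┐  ┃  > [-] views/         
│ 8 │ 9 │ ÷ │  ┃      config.txt       
┼───┼───┼───┤  ┃      main.yaml        
│ 5 │ 6 │ × │  ┃      [+] scripts/     
┼───┼───┼───┤  ┃      [+] views/       
│ 2 │ 3 │ - │  ┃    [+] config/        
━━━━━━━━━━━━━━━┃    tsconfig.json      
━━━━━━━━━━━━━━━┃    tsconfig.json      
               ┃    main.json          
               ┃                       
               ┃                       
               ┃                       
               ┗━━━━━━━━━━━━━━━━━━━━━━━
                                       
                                       
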